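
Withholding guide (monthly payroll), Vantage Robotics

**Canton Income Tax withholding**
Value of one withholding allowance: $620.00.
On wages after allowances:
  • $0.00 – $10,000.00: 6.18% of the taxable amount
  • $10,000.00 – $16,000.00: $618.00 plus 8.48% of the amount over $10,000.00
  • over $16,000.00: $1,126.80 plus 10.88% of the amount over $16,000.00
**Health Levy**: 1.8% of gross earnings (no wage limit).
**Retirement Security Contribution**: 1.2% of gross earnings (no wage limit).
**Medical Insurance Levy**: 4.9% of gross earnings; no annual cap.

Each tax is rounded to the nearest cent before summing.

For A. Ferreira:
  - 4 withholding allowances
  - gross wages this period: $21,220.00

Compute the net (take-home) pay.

$18,118.71

Canton Income Tax: taxable = $21,220.00 − 4×$620.00 = $18,740.00
  $1,126.80 + 10.88% × ($18,740.00 − $16,000.00) = $1,126.80 + 10.88% × $2,740.00 = $1,424.91
Health Levy: 1.8% × $21,220.00 = $381.96
Retirement Security Contribution: 1.2% × $21,220.00 = $254.64
Medical Insurance Levy: 4.9% × $21,220.00 = $1,039.78
Total withheld: $1,424.91 + $381.96 + $254.64 + $1,039.78 = $3,101.29
Net pay: $21,220.00 − $3,101.29 = $18,118.71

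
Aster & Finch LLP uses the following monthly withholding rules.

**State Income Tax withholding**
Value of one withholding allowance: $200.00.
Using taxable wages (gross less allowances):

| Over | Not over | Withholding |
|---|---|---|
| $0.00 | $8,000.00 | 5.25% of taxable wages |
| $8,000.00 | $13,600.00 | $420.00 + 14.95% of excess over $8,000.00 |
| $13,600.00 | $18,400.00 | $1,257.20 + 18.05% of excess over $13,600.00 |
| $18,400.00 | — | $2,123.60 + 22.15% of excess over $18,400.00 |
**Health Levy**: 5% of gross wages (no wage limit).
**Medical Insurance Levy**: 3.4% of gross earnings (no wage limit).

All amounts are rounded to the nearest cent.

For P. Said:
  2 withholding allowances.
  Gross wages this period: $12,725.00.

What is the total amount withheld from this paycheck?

$2,135.49

State Income Tax: taxable = $12,725.00 − 2×$200.00 = $12,325.00
  $420.00 + 14.95% × ($12,325.00 − $8,000.00) = $420.00 + 14.95% × $4,325.00 = $1,066.59
Health Levy: 5% × $12,725.00 = $636.25
Medical Insurance Levy: 3.4% × $12,725.00 = $432.65
Total: $1,066.59 + $636.25 + $432.65 = $2,135.49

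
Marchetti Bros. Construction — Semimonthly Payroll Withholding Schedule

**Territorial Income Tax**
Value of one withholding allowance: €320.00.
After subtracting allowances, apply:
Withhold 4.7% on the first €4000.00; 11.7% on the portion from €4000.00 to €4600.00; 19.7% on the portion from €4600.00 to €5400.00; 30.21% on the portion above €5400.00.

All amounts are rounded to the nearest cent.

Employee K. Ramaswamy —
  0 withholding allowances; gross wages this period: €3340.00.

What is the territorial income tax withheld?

€156.98

Territorial Income Tax: taxable = €3340.00
  4.7% × €3340.00 = €156.98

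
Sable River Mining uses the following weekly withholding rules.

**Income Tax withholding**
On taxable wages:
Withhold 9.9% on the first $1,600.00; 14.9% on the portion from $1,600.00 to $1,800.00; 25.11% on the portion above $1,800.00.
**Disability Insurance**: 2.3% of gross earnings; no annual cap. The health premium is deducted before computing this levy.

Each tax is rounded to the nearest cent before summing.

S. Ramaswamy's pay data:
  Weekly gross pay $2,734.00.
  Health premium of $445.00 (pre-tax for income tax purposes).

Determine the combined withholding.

$363.64

Income Tax: taxable = $2,734.00 − $445.00 = $2,289.00
  $188.20 + 25.11% × ($2,289.00 − $1,800.00) = $188.20 + 25.11% × $489.00 = $310.99
Disability Insurance: 2.3% × $2,289.00 = $52.65
Total: $310.99 + $52.65 = $363.64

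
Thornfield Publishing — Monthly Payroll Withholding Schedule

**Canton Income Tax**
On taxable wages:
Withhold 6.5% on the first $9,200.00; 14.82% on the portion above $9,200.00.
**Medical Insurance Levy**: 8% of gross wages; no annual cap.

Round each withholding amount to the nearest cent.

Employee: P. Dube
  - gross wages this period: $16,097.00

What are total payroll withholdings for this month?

$2,907.90

Canton Income Tax: taxable = $16,097.00
  $598.00 + 14.82% × ($16,097.00 − $9,200.00) = $598.00 + 14.82% × $6,897.00 = $1,620.14
Medical Insurance Levy: 8% × $16,097.00 = $1,287.76
Total: $1,620.14 + $1,287.76 = $2,907.90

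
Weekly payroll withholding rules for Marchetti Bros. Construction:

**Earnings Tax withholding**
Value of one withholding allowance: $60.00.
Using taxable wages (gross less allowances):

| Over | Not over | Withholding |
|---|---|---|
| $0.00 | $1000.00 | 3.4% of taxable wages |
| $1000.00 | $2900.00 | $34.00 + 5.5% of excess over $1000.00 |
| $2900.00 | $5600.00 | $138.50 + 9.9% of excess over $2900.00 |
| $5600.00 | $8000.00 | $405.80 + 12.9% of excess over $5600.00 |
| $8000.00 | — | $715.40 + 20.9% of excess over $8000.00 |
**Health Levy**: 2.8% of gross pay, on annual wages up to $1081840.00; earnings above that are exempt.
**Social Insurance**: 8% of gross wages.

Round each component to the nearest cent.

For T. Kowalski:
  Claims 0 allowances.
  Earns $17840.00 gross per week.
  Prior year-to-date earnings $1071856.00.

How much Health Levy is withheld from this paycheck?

$279.55

Health Levy: cap $1081840.00 − YTD $1071856.00 = $9984.00 subject; 2.8% × $9984.00 = $279.55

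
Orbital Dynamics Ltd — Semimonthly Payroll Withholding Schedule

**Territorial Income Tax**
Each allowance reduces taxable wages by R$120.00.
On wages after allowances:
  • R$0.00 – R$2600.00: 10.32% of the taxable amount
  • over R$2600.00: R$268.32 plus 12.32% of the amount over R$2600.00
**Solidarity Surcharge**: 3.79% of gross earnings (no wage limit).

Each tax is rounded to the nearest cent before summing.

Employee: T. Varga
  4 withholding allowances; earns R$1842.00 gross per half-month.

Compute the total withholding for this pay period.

Territorial Income Tax: taxable = R$1842.00 − 4×R$120.00 = R$1362.00
  10.32% × R$1362.00 = R$140.56
Solidarity Surcharge: 3.79% × R$1842.00 = R$69.81
Total: R$140.56 + R$69.81 = R$210.37

R$210.37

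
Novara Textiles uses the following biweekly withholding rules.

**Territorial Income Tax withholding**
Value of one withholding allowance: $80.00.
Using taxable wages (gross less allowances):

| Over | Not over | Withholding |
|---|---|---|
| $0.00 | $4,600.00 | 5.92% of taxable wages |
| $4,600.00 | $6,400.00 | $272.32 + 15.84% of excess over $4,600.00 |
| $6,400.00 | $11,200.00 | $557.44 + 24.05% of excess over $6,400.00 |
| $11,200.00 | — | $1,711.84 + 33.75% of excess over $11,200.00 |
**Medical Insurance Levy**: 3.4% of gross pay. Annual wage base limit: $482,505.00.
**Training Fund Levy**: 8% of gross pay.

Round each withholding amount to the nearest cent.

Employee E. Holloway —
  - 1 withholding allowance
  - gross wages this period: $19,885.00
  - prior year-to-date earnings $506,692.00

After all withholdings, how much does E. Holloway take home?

Territorial Income Tax: taxable = $19,885.00 − 1×$80.00 = $19,805.00
  $1,711.84 + 33.75% × ($19,805.00 − $11,200.00) = $1,711.84 + 33.75% × $8,605.00 = $4,616.03
Medical Insurance Levy: YTD $506,692.00 ≥ cap $482,505.00 → $0.00
Training Fund Levy: 8% × $19,885.00 = $1,590.80
Total withheld: $4,616.03 + $0.00 + $1,590.80 = $6,206.83
Net pay: $19,885.00 − $6,206.83 = $13,678.17

$13,678.17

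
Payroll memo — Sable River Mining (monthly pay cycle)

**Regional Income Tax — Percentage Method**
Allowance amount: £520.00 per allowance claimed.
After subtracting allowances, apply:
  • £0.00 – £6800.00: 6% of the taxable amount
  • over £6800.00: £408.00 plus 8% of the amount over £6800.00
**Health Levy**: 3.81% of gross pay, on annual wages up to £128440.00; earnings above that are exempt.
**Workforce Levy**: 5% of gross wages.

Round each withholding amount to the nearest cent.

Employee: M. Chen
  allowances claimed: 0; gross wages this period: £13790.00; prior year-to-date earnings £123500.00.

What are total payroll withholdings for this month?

Regional Income Tax: taxable = £13790.00
  £408.00 + 8% × (£13790.00 − £6800.00) = £408.00 + 8% × £6990.00 = £967.20
Health Levy: cap £128440.00 − YTD £123500.00 = £4940.00 subject; 3.81% × £4940.00 = £188.21
Workforce Levy: 5% × £13790.00 = £689.50
Total: £967.20 + £188.21 + £689.50 = £1844.91

£1844.91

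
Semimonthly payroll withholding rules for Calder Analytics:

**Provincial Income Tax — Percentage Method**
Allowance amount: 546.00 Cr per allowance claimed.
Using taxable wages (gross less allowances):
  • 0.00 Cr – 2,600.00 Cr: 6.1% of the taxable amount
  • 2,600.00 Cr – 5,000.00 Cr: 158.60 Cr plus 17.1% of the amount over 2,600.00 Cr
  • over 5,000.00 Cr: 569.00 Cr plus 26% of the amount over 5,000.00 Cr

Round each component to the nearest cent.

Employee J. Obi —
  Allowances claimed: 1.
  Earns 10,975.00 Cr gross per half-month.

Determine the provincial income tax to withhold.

1,980.54 Cr

Provincial Income Tax: taxable = 10,975.00 Cr − 1×546.00 Cr = 10,429.00 Cr
  569.00 Cr + 26% × (10,429.00 Cr − 5,000.00 Cr) = 569.00 Cr + 26% × 5,429.00 Cr = 1,980.54 Cr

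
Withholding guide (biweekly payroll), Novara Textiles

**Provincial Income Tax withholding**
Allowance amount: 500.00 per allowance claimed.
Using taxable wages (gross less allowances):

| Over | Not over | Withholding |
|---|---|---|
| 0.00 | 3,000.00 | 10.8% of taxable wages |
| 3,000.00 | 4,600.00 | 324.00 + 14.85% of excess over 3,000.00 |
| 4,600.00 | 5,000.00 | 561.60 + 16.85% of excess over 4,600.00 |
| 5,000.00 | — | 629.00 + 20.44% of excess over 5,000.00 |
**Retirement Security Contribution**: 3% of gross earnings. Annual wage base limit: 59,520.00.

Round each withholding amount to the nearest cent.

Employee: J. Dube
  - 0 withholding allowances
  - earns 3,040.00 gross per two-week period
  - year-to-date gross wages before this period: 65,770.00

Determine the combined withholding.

Provincial Income Tax: taxable = 3,040.00
  324.00 + 14.85% × (3,040.00 − 3,000.00) = 324.00 + 14.85% × 40.00 = 329.94
Retirement Security Contribution: YTD 65,770.00 ≥ cap 59,520.00 → 0.00
Total: 329.94 + 0.00 = 329.94

329.94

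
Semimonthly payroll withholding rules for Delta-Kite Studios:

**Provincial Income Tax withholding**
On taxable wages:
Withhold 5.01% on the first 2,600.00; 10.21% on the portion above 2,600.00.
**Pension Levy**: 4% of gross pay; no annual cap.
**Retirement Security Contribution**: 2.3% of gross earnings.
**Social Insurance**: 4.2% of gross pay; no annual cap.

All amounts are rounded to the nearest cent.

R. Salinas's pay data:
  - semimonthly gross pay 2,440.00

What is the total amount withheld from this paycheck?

378.44

Provincial Income Tax: taxable = 2,440.00
  5.01% × 2,440.00 = 122.24
Pension Levy: 4% × 2,440.00 = 97.60
Retirement Security Contribution: 2.3% × 2,440.00 = 56.12
Social Insurance: 4.2% × 2,440.00 = 102.48
Total: 122.24 + 97.60 + 56.12 + 102.48 = 378.44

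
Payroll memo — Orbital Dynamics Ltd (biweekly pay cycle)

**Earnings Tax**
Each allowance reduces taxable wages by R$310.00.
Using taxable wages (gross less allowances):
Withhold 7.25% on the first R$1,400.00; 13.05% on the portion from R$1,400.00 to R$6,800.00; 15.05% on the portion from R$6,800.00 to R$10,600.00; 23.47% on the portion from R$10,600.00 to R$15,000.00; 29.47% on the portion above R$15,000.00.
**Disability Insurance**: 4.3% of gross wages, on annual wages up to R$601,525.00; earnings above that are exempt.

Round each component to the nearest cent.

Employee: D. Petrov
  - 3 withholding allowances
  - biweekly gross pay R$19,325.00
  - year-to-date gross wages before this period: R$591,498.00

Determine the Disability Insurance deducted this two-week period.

Disability Insurance: cap R$601,525.00 − YTD R$591,498.00 = R$10,027.00 subject; 4.3% × R$10,027.00 = R$431.16

R$431.16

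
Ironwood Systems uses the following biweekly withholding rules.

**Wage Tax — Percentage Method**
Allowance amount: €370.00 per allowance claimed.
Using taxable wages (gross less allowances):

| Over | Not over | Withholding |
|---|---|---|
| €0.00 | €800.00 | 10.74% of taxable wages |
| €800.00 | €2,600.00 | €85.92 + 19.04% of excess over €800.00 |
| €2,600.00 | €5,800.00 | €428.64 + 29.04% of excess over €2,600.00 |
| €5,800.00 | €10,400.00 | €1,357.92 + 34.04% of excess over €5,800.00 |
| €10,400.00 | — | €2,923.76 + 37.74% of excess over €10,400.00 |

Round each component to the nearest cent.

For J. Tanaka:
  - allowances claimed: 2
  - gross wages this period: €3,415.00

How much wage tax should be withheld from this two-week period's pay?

€450.42

Wage Tax: taxable = €3,415.00 − 2×€370.00 = €2,675.00
  €428.64 + 29.04% × (€2,675.00 − €2,600.00) = €428.64 + 29.04% × €75.00 = €450.42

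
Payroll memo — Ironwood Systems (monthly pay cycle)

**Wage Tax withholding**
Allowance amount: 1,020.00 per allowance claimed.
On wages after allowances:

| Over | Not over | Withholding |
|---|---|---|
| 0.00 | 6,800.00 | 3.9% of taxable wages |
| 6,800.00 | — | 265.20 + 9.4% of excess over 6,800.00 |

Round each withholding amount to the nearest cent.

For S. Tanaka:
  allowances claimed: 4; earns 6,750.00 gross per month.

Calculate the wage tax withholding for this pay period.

104.13

Wage Tax: taxable = 6,750.00 − 4×1,020.00 = 2,670.00
  3.9% × 2,670.00 = 104.13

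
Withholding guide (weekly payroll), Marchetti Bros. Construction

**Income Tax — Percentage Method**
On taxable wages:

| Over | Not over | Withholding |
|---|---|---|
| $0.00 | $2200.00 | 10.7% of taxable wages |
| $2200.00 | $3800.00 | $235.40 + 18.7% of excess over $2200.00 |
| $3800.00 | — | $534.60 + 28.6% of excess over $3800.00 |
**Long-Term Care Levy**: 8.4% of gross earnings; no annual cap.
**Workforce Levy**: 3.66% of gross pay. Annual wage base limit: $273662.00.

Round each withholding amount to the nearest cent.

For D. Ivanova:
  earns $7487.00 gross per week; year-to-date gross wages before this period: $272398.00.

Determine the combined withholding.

$2264.25

Income Tax: taxable = $7487.00
  $534.60 + 28.6% × ($7487.00 − $3800.00) = $534.60 + 28.6% × $3687.00 = $1589.08
Long-Term Care Levy: 8.4% × $7487.00 = $628.91
Workforce Levy: cap $273662.00 − YTD $272398.00 = $1264.00 subject; 3.66% × $1264.00 = $46.26
Total: $1589.08 + $628.91 + $46.26 = $2264.25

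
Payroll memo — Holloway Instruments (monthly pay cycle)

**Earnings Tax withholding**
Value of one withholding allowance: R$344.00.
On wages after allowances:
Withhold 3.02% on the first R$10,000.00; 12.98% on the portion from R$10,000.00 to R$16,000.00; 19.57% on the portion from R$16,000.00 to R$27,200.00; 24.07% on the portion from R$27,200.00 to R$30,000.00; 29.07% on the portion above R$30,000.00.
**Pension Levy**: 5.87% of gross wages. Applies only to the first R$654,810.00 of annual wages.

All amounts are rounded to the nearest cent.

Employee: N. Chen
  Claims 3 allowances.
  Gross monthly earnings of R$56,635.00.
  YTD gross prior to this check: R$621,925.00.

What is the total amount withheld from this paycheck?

Earnings Tax: taxable = R$56,635.00 − 3×R$344.00 = R$55,603.00
  R$3,946.60 + 29.07% × (R$55,603.00 − R$30,000.00) = R$3,946.60 + 29.07% × R$25,603.00 = R$11,389.39
Pension Levy: cap R$654,810.00 − YTD R$621,925.00 = R$32,885.00 subject; 5.87% × R$32,885.00 = R$1,930.35
Total: R$11,389.39 + R$1,930.35 = R$13,319.74

R$13,319.74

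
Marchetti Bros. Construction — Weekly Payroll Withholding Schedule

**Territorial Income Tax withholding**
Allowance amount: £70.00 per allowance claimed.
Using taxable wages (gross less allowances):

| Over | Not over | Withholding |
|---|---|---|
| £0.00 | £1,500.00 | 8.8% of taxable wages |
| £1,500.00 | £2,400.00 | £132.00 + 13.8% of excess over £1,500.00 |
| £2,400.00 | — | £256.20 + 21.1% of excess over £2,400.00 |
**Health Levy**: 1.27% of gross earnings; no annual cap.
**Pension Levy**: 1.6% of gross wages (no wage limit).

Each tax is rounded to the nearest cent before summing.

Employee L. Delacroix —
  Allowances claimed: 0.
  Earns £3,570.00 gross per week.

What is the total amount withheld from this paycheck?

Territorial Income Tax: taxable = £3,570.00
  £256.20 + 21.1% × (£3,570.00 − £2,400.00) = £256.20 + 21.1% × £1,170.00 = £503.07
Health Levy: 1.27% × £3,570.00 = £45.34
Pension Levy: 1.6% × £3,570.00 = £57.12
Total: £503.07 + £45.34 + £57.12 = £605.53

£605.53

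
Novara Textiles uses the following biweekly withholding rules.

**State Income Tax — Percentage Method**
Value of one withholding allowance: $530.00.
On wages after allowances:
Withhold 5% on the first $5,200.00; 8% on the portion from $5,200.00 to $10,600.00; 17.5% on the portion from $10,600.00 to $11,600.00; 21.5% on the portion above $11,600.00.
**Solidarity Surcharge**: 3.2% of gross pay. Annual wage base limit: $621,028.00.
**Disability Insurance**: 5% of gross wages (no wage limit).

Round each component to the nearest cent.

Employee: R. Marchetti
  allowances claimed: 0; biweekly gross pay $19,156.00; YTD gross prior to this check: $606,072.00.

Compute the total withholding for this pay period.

$3,927.93

State Income Tax: taxable = $19,156.00
  $867.00 + 21.5% × ($19,156.00 − $11,600.00) = $867.00 + 21.5% × $7,556.00 = $2,491.54
Solidarity Surcharge: cap $621,028.00 − YTD $606,072.00 = $14,956.00 subject; 3.2% × $14,956.00 = $478.59
Disability Insurance: 5% × $19,156.00 = $957.80
Total: $2,491.54 + $478.59 + $957.80 = $3,927.93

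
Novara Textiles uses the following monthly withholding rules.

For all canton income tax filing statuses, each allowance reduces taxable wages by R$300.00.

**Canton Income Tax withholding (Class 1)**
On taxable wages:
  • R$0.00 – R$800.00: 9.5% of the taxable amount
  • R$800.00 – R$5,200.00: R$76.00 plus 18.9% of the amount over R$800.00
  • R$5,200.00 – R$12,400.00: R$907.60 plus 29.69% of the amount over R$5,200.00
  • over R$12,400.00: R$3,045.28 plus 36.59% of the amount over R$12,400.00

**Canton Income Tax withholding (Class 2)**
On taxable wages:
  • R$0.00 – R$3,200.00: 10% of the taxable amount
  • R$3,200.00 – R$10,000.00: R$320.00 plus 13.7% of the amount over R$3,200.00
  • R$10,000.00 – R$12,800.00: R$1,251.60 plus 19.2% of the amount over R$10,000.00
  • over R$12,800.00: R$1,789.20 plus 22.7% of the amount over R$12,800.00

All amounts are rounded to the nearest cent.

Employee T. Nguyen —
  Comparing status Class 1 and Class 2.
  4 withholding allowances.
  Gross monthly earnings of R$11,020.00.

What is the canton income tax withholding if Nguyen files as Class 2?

R$1,226.94

Canton Income Tax (Class 2): taxable = R$11,020.00 − 4×R$300.00 = R$9,820.00
  R$320.00 + 13.7% × (R$9,820.00 − R$3,200.00) = R$320.00 + 13.7% × R$6,620.00 = R$1,226.94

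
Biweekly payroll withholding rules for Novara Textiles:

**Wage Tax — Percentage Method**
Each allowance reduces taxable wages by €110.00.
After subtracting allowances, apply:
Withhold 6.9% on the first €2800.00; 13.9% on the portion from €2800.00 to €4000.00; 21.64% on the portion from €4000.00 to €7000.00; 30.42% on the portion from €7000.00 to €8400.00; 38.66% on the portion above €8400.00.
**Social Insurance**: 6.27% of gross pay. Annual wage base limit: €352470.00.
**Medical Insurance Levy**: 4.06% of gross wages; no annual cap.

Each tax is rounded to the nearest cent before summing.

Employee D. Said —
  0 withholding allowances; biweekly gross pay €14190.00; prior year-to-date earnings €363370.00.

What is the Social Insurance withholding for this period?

€0.00

Social Insurance: YTD €363370.00 ≥ cap €352470.00 → €0.00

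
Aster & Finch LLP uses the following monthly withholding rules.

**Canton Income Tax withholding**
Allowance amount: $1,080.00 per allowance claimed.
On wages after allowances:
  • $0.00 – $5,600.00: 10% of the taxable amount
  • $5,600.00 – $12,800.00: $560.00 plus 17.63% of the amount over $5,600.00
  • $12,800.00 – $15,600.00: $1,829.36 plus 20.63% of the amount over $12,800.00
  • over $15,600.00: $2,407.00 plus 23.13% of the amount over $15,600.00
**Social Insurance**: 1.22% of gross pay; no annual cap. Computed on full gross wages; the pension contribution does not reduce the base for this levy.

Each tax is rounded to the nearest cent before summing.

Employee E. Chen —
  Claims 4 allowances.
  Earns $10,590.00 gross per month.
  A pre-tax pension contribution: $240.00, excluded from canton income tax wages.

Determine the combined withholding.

Canton Income Tax: taxable = $10,590.00 − $240.00 − 4×$1,080.00 = $6,030.00
  $560.00 + 17.63% × ($6,030.00 − $5,600.00) = $560.00 + 17.63% × $430.00 = $635.81
Social Insurance: 1.22% × $10,590.00 = $129.20
Total: $635.81 + $129.20 = $765.01

$765.01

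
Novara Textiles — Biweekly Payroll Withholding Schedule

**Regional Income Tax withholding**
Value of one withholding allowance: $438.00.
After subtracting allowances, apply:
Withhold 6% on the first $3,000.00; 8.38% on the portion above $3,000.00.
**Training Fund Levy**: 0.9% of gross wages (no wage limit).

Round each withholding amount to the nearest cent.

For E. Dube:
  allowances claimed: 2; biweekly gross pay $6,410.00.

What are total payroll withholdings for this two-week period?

$450.04

Regional Income Tax: taxable = $6,410.00 − 2×$438.00 = $5,534.00
  $180.00 + 8.38% × ($5,534.00 − $3,000.00) = $180.00 + 8.38% × $2,534.00 = $392.35
Training Fund Levy: 0.9% × $6,410.00 = $57.69
Total: $392.35 + $57.69 = $450.04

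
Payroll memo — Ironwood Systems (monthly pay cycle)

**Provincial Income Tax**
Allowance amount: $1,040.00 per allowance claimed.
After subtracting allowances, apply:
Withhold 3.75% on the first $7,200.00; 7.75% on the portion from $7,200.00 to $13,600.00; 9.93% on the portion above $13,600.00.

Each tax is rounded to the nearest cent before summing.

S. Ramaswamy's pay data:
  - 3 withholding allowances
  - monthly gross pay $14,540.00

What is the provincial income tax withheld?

Provincial Income Tax: taxable = $14,540.00 − 3×$1,040.00 = $11,420.00
  $270.00 + 7.75% × ($11,420.00 − $7,200.00) = $270.00 + 7.75% × $4,220.00 = $597.05

$597.05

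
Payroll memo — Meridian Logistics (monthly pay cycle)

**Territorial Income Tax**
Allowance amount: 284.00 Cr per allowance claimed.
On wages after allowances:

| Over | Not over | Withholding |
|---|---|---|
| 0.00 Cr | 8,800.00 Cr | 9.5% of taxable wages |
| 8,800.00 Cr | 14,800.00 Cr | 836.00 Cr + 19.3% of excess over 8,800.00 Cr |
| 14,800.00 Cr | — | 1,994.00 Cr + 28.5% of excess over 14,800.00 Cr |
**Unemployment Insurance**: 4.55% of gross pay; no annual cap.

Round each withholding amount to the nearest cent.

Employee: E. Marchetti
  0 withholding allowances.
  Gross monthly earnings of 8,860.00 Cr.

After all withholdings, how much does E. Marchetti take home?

7,609.29 Cr

Territorial Income Tax: taxable = 8,860.00 Cr
  836.00 Cr + 19.3% × (8,860.00 Cr − 8,800.00 Cr) = 836.00 Cr + 19.3% × 60.00 Cr = 847.58 Cr
Unemployment Insurance: 4.55% × 8,860.00 Cr = 403.13 Cr
Total withheld: 847.58 Cr + 403.13 Cr = 1,250.71 Cr
Net pay: 8,860.00 Cr − 1,250.71 Cr = 7,609.29 Cr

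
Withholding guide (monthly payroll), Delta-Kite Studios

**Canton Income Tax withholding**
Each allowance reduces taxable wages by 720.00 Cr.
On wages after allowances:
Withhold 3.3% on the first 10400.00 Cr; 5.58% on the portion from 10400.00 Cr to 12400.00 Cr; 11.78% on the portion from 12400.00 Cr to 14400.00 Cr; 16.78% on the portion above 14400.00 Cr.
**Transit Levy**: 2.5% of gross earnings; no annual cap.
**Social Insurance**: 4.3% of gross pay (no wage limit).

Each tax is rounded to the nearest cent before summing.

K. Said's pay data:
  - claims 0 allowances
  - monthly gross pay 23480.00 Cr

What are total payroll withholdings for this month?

Canton Income Tax: taxable = 23480.00 Cr
  690.40 Cr + 16.78% × (23480.00 Cr − 14400.00 Cr) = 690.40 Cr + 16.78% × 9080.00 Cr = 2214.02 Cr
Transit Levy: 2.5% × 23480.00 Cr = 587.00 Cr
Social Insurance: 4.3% × 23480.00 Cr = 1009.64 Cr
Total: 2214.02 Cr + 587.00 Cr + 1009.64 Cr = 3810.66 Cr

3810.66 Cr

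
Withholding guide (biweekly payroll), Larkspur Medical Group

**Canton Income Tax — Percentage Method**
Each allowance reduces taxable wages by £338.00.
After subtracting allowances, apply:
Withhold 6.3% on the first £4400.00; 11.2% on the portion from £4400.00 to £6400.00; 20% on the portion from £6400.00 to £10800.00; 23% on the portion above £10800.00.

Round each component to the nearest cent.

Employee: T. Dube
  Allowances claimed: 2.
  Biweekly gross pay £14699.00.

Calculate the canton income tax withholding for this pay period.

£2122.49

Canton Income Tax: taxable = £14699.00 − 2×£338.00 = £14023.00
  £1381.20 + 23% × (£14023.00 − £10800.00) = £1381.20 + 23% × £3223.00 = £2122.49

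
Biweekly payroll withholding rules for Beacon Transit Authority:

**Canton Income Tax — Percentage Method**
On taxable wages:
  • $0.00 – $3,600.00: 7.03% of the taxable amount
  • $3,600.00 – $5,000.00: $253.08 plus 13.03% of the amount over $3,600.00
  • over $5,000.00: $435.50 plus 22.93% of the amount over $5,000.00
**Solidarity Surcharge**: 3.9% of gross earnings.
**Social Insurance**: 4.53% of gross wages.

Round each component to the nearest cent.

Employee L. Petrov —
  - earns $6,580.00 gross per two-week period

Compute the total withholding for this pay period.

$1,352.48

Canton Income Tax: taxable = $6,580.00
  $435.50 + 22.93% × ($6,580.00 − $5,000.00) = $435.50 + 22.93% × $1,580.00 = $797.79
Solidarity Surcharge: 3.9% × $6,580.00 = $256.62
Social Insurance: 4.53% × $6,580.00 = $298.07
Total: $797.79 + $256.62 + $298.07 = $1,352.48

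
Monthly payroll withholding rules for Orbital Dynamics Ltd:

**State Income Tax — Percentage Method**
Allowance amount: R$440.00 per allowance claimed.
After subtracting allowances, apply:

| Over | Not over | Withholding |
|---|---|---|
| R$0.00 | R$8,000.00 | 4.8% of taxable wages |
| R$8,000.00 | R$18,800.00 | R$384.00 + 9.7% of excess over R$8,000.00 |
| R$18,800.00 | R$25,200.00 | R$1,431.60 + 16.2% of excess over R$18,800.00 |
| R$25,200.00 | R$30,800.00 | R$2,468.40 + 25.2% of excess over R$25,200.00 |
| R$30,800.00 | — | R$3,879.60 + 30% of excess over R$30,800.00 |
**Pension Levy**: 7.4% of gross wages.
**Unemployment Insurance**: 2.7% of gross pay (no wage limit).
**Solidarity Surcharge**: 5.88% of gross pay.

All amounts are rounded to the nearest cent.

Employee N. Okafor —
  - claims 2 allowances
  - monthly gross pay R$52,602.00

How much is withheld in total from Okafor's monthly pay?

R$18,562.00

State Income Tax: taxable = R$52,602.00 − 2×R$440.00 = R$51,722.00
  R$3,879.60 + 30% × (R$51,722.00 − R$30,800.00) = R$3,879.60 + 30% × R$20,922.00 = R$10,156.20
Pension Levy: 7.4% × R$52,602.00 = R$3,892.55
Unemployment Insurance: 2.7% × R$52,602.00 = R$1,420.25
Solidarity Surcharge: 5.88% × R$52,602.00 = R$3,093.00
Total: R$10,156.20 + R$3,892.55 + R$1,420.25 + R$3,093.00 = R$18,562.00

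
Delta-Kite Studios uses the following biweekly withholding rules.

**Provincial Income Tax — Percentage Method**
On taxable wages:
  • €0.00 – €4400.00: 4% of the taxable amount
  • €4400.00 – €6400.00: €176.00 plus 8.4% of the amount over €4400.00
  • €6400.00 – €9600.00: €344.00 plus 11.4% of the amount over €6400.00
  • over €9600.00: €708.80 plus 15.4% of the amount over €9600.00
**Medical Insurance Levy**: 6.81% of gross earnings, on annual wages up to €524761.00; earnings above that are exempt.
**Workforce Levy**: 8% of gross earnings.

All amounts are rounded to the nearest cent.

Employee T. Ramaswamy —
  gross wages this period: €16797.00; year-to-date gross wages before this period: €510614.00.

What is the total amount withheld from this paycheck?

€4124.31

Provincial Income Tax: taxable = €16797.00
  €708.80 + 15.4% × (€16797.00 − €9600.00) = €708.80 + 15.4% × €7197.00 = €1817.14
Medical Insurance Levy: cap €524761.00 − YTD €510614.00 = €14147.00 subject; 6.81% × €14147.00 = €963.41
Workforce Levy: 8% × €16797.00 = €1343.76
Total: €1817.14 + €963.41 + €1343.76 = €4124.31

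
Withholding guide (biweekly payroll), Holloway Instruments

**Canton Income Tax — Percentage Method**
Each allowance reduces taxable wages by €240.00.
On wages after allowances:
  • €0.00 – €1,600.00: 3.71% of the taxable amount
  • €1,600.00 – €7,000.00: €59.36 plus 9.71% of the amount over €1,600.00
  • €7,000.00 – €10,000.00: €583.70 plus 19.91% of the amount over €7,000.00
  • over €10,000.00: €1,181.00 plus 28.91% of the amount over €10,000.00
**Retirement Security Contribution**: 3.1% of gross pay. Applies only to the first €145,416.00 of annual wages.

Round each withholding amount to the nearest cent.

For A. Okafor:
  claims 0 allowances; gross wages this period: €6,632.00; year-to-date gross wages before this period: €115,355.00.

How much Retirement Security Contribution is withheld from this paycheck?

€205.59

Retirement Security Contribution: 3.1% × €6,632.00 = €205.59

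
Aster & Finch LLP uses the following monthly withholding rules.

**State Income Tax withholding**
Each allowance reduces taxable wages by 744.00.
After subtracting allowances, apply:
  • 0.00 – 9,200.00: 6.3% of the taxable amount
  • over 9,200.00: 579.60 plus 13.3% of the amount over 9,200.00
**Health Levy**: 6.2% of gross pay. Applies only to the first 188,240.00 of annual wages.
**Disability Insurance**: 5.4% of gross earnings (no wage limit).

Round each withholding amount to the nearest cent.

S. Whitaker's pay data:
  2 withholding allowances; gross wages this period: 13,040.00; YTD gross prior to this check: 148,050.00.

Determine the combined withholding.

State Income Tax: taxable = 13,040.00 − 2×744.00 = 11,552.00
  579.60 + 13.3% × (11,552.00 − 9,200.00) = 579.60 + 13.3% × 2,352.00 = 892.42
Health Levy: 6.2% × 13,040.00 = 808.48
Disability Insurance: 5.4% × 13,040.00 = 704.16
Total: 892.42 + 808.48 + 704.16 = 2,405.06

2,405.06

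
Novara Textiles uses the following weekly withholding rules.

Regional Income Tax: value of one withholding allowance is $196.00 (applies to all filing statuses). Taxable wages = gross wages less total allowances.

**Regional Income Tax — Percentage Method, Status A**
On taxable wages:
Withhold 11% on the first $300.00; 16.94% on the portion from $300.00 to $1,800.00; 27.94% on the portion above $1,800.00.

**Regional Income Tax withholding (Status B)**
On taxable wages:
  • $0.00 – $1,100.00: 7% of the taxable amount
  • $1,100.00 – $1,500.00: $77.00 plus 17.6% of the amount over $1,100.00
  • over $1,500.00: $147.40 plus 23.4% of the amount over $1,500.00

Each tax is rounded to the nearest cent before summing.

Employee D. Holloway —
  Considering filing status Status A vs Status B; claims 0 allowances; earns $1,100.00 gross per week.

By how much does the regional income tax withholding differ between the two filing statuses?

$91.52

Regional Income Tax (Status A): taxable = $1,100.00
  $33.00 + 16.94% × ($1,100.00 − $300.00) = $33.00 + 16.94% × $800.00 = $168.52
Regional Income Tax (Status B): taxable = $1,100.00
  7% × $1,100.00 = $77.00
Difference: |$168.52 − $77.00| = $91.52 (higher under Status A)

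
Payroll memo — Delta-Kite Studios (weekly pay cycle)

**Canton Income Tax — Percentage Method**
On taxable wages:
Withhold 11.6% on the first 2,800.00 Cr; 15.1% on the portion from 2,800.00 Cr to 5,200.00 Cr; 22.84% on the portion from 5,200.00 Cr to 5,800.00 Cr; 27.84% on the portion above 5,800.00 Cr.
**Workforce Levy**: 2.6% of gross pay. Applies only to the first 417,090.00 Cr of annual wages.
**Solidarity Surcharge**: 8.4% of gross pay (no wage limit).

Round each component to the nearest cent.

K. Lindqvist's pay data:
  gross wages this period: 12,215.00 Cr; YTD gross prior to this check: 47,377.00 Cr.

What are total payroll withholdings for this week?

Canton Income Tax: taxable = 12,215.00 Cr
  824.24 Cr + 27.84% × (12,215.00 Cr − 5,800.00 Cr) = 824.24 Cr + 27.84% × 6,415.00 Cr = 2,610.18 Cr
Workforce Levy: 2.6% × 12,215.00 Cr = 317.59 Cr
Solidarity Surcharge: 8.4% × 12,215.00 Cr = 1,026.06 Cr
Total: 2,610.18 Cr + 317.59 Cr + 1,026.06 Cr = 3,953.83 Cr

3,953.83 Cr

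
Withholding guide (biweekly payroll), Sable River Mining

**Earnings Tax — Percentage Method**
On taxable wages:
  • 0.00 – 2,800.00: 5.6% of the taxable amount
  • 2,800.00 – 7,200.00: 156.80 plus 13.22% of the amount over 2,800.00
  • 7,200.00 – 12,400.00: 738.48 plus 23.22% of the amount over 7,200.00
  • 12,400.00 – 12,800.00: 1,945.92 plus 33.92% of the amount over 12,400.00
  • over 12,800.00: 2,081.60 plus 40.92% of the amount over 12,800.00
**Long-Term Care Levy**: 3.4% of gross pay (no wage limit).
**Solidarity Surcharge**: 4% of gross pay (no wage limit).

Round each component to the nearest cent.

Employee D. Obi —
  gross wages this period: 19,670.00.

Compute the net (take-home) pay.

Earnings Tax: taxable = 19,670.00
  2,081.60 + 40.92% × (19,670.00 − 12,800.00) = 2,081.60 + 40.92% × 6,870.00 = 4,892.80
Long-Term Care Levy: 3.4% × 19,670.00 = 668.78
Solidarity Surcharge: 4% × 19,670.00 = 786.80
Total withheld: 4,892.80 + 668.78 + 786.80 = 6,348.38
Net pay: 19,670.00 − 6,348.38 = 13,321.62

13,321.62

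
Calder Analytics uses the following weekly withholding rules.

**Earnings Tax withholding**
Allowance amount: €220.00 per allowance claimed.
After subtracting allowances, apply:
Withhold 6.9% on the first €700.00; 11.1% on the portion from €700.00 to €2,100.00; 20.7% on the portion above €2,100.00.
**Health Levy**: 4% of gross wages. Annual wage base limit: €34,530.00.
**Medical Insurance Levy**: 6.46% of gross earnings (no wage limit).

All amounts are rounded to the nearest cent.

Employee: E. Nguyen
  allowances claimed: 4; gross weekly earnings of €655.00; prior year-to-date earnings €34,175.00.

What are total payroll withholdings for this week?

Earnings Tax: taxable = €655.00 − 4×€220.00 = €-225.00
  Taxable ≤ 0 → €0.00
Health Levy: cap €34,530.00 − YTD €34,175.00 = €355.00 subject; 4% × €355.00 = €14.20
Medical Insurance Levy: 6.46% × €655.00 = €42.31
Total: €0.00 + €14.20 + €42.31 = €56.51

€56.51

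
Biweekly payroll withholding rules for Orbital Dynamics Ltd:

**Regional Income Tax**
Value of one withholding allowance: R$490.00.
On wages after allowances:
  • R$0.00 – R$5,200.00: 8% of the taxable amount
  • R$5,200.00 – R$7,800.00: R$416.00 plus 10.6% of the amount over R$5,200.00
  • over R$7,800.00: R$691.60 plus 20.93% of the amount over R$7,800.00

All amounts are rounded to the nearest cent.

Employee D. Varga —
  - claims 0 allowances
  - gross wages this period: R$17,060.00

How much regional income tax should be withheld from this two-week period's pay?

R$2,629.72

Regional Income Tax: taxable = R$17,060.00
  R$691.60 + 20.93% × (R$17,060.00 − R$7,800.00) = R$691.60 + 20.93% × R$9,260.00 = R$2,629.72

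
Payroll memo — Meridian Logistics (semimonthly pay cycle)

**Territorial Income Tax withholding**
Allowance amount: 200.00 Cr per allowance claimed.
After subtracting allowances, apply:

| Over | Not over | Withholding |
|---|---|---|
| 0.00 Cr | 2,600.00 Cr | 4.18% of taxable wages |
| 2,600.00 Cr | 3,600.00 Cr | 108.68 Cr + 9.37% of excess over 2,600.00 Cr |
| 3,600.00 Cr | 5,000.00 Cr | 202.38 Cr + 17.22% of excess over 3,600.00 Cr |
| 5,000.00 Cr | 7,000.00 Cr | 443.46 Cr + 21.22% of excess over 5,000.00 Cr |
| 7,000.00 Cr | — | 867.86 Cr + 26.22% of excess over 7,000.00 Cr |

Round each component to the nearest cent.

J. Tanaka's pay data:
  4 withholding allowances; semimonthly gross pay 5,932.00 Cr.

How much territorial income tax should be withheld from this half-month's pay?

Territorial Income Tax: taxable = 5,932.00 Cr − 4×200.00 Cr = 5,132.00 Cr
  443.46 Cr + 21.22% × (5,132.00 Cr − 5,000.00 Cr) = 443.46 Cr + 21.22% × 132.00 Cr = 471.47 Cr

471.47 Cr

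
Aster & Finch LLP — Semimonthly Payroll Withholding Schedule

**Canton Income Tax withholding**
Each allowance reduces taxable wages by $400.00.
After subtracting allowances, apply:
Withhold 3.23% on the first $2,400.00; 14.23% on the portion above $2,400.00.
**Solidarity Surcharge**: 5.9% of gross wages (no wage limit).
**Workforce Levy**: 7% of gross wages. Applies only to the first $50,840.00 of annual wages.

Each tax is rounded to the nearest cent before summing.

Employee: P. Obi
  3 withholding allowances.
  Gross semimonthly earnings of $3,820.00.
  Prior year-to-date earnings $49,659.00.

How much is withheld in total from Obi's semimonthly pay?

$416.88

Canton Income Tax: taxable = $3,820.00 − 3×$400.00 = $2,620.00
  $77.52 + 14.23% × ($2,620.00 − $2,400.00) = $77.52 + 14.23% × $220.00 = $108.83
Solidarity Surcharge: 5.9% × $3,820.00 = $225.38
Workforce Levy: cap $50,840.00 − YTD $49,659.00 = $1,181.00 subject; 7% × $1,181.00 = $82.67
Total: $108.83 + $225.38 + $82.67 = $416.88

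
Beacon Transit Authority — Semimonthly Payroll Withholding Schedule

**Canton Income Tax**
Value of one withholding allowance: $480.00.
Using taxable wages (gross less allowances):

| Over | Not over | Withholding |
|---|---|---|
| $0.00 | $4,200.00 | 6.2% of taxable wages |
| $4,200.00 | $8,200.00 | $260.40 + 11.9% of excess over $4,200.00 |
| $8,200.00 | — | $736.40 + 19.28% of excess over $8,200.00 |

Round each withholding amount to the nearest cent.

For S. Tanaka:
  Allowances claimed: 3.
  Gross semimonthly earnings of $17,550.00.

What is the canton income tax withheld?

$2,261.45

Canton Income Tax: taxable = $17,550.00 − 3×$480.00 = $16,110.00
  $736.40 + 19.28% × ($16,110.00 − $8,200.00) = $736.40 + 19.28% × $7,910.00 = $2,261.45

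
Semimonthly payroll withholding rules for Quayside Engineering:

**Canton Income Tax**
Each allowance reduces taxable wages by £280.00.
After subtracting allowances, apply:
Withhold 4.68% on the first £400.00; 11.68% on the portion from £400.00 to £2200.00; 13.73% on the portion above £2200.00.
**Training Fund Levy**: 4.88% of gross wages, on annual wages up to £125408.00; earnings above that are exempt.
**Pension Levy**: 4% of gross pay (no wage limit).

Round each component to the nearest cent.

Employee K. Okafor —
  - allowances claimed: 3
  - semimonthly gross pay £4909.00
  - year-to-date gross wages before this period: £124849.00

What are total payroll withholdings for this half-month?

Canton Income Tax: taxable = £4909.00 − 3×£280.00 = £4069.00
  £228.96 + 13.73% × (£4069.00 − £2200.00) = £228.96 + 13.73% × £1869.00 = £485.57
Training Fund Levy: cap £125408.00 − YTD £124849.00 = £559.00 subject; 4.88% × £559.00 = £27.28
Pension Levy: 4% × £4909.00 = £196.36
Total: £485.57 + £27.28 + £196.36 = £709.21

£709.21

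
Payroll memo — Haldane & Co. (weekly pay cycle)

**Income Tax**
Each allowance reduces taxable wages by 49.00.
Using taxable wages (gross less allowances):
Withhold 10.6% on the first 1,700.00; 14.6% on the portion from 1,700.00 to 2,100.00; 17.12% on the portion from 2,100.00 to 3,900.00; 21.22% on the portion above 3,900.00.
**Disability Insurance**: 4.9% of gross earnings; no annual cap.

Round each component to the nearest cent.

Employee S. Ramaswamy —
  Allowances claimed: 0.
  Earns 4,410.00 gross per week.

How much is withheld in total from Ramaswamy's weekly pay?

871.07

Income Tax: taxable = 4,410.00
  546.76 + 21.22% × (4,410.00 − 3,900.00) = 546.76 + 21.22% × 510.00 = 654.98
Disability Insurance: 4.9% × 4,410.00 = 216.09
Total: 654.98 + 216.09 = 871.07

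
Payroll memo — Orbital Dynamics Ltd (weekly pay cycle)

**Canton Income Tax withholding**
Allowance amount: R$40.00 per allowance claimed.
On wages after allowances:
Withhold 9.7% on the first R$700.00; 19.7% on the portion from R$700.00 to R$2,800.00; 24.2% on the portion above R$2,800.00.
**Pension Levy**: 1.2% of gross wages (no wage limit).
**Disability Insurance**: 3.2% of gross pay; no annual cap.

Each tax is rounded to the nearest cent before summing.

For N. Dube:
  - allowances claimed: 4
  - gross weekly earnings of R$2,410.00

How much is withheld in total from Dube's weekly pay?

Canton Income Tax: taxable = R$2,410.00 − 4×R$40.00 = R$2,250.00
  R$67.90 + 19.7% × (R$2,250.00 − R$700.00) = R$67.90 + 19.7% × R$1,550.00 = R$373.25
Pension Levy: 1.2% × R$2,410.00 = R$28.92
Disability Insurance: 3.2% × R$2,410.00 = R$77.12
Total: R$373.25 + R$28.92 + R$77.12 = R$479.29

R$479.29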